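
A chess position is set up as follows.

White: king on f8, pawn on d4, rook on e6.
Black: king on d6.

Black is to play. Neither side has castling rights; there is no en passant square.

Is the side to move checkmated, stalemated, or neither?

neither

Black to move; black king on d6.
In check: yes, from the white rook on e6.
Legal moves for Black: Kd7, Kc7, Kxe6, Kd5.
Black is in check but has 4 legal moves → neither.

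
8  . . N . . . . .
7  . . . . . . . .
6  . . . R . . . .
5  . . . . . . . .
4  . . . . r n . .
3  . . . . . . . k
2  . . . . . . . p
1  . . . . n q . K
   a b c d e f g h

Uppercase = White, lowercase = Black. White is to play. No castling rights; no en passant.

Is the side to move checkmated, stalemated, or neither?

White to move; white king on h1.
In check: yes, from the black queen on f1.
King squares — g1: attacked by Qf1; g2: attacked by Ne1; h2: attacked by Kh3.
Legal moves for White: none.
In check with no legal moves → checkmate.

checkmate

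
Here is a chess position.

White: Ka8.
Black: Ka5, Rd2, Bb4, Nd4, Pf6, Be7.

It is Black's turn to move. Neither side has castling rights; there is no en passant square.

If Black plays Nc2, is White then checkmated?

After Nc2: white king on a8; in check: no.
White is not in check, so this cannot be checkmate.

no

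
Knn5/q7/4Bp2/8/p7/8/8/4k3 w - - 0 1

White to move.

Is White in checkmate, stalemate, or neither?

White to move; white king on a8.
In check: yes, from the black queen on a7.
King squares — a7: attacked by Nc8; b7: attacked by Qa7; b8: attacked by Qa7.
Legal moves for White: none.
In check with no legal moves → checkmate.

checkmate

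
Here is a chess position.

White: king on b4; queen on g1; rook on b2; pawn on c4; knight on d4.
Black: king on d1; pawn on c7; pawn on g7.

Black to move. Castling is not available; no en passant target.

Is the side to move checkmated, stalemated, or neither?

checkmate

Black to move; black king on d1.
In check: yes, from the white queen on g1.
King squares — c1: attacked by Qg1; e1: attacked by Qg1; c2: attacked by Rb2; d2: attacked by Rb2; e2: attacked by Rb2.
Legal moves for Black: none.
In check with no legal moves → checkmate.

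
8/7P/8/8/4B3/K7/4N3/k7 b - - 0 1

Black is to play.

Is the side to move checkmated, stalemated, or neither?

Black to move; black king on a1.
In check: no.
King squares — b1: attacked by Be4; a2: attacked by Ka3; b2: attacked by Ka3.
Legal moves for Black: none.
Not in check and no legal moves → stalemate.

stalemate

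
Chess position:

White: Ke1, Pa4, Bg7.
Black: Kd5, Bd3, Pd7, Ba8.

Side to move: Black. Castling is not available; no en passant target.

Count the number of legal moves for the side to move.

Black to move; king on d5.
In check: no.
Legal moves: Bb7, Bc6, Ke6, Kd6, Kc6, Kc5, Ke4, Kc4, Bh7, Bg6, Ba6, Bf5, Bb5, Be4, Bc4, Be2, Bc2, Bf1, Bb1, d6.
Count: 20.

20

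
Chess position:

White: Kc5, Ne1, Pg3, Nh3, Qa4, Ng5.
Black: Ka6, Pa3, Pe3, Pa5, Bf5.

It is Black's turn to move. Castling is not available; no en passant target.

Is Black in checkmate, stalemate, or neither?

Black to move; black king on a6.
In check: no.
Legal moves for Black: Kb7, Ka7, Bc8, Bh7, Bd7, Bg6, Be6, Bg4, Be4, Bxh3, Bd3, Bc2, Bb1, e2, a2.
Black has 15 legal moves and is not in check → neither.

neither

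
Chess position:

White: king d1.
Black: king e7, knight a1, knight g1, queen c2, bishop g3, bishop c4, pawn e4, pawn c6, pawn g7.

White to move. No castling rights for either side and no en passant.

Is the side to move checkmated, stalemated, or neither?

checkmate

White to move; white king on d1.
In check: yes, from the black queen on c2.
King squares — c1: attacked by Qc2; e1: attacked by Bg3; c2: attacked by Na1; d2: attacked by Qc2; e2: attacked by Ng1.
Legal moves for White: none.
In check with no legal moves → checkmate.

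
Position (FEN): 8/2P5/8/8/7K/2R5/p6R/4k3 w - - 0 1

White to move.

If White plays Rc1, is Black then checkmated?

After Rc1: black king on e1; in check: yes, from the white rook on c1.
King squares — d1: attacked by Rc1; f1: attacked by Rc1; d2: attacked by Rh2; e2: attacked by Rh2; f2: attacked by Rh2.
Black has no legal moves → checkmate.

yes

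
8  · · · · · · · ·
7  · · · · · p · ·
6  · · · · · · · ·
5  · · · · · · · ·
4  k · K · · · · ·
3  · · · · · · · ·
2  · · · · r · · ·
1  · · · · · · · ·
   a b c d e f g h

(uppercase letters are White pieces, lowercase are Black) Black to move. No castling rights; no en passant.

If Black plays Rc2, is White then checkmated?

no

After Rc2: white king on c4; in check: yes, from the black rook on c2.
White has 3 legal replies: Kd5, Kd4, Kd3.
In check but a legal move exists → not checkmate.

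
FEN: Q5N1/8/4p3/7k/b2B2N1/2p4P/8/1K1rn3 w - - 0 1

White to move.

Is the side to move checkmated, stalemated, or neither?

White to move; white king on b1.
In check: yes, from the black rook on d1.
King squares — a1: attacked by Rd1; c1: attacked by Rd1; a2: available; b2: attacked by Pc3; c2: attacked by Ne1.
Legal moves for White: Ka2.
White is in check but has 1 legal move → neither.

neither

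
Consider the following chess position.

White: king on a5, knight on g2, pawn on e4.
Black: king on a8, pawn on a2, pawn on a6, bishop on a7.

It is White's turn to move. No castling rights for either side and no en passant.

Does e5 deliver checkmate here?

no

After e5: black king on a8; in check: no.
Black is not in check, so this cannot be checkmate.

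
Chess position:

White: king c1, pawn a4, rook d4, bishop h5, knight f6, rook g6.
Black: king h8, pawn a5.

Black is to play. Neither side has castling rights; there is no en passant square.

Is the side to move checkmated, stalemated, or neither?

stalemate

Black to move; black king on h8.
In check: no.
King squares — g7: attacked by Rg6; h7: attacked by Nf6; g8: attacked by Nf6.
Legal moves for Black: none.
Not in check and no legal moves → stalemate.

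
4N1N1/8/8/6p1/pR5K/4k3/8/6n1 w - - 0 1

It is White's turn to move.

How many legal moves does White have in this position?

4

White to move; king on h4.
In check: yes, from the black pawn on g5.
Legal moves: Kh5, Kxg5, Kg4, Kg3.
Count: 4.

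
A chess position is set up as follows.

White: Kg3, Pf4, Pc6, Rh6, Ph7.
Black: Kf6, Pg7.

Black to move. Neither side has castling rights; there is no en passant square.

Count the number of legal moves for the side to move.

5

Black to move; king on f6.
In check: yes, from the white rook on h6.
Legal moves: Kf7, Ke7, Kf5, gxh6, g6.
Count: 5.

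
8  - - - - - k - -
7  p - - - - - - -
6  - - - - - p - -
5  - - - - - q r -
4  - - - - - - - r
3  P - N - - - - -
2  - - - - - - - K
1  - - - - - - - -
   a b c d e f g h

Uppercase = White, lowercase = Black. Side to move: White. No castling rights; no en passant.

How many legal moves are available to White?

White to move; king on h2.
In check: yes, from the black rook on h4.
Legal moves: none.
Count: 0.

0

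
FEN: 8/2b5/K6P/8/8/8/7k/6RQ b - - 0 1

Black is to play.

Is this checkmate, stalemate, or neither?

checkmate

Black to move; black king on h2.
In check: yes, from the white queen on h1.
King squares — g1: attacked by Qh1; h1: attacked by Rg1; g2: attacked by Rg1; g3: attacked by Rg1; h3: attacked by Qh1.
Legal moves for Black: none.
In check with no legal moves → checkmate.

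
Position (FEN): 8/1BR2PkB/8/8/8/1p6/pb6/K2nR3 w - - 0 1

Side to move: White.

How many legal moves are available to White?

0

White to move; king on a1.
In check: yes, from the black bishop on b2.
Legal moves: none.
Count: 0.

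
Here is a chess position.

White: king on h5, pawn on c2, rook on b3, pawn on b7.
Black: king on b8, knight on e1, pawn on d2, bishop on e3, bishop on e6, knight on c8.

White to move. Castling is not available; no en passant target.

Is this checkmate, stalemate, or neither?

neither

White to move; white king on h5.
In check: no.
Legal moves for White: Kg6, Kh4, Rb6, Rb5, Rb4, Rxe3, Rd3, Rc3, Ra3, Rb2, Rb1, bxc8=Q+, bxc8=R+, bxc8=B+, bxc8=N+, c3, c4.
White has 17 legal moves and is not in check → neither.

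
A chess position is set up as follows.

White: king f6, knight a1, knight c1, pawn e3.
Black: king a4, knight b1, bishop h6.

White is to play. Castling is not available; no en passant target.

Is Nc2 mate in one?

no

After Nc2: black king on a4; in check: no.
Black is not in check, so this cannot be checkmate.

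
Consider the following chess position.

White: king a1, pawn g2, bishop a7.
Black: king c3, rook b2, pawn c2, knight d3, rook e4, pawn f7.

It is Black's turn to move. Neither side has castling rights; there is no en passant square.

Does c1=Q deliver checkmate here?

After c1=Q: white king on a1; in check: yes, from the black queen on c1.
King squares — b1: attacked by Qc1; a2: attacked by Rb2; b2: attacked by Qc1.
White has no legal moves → checkmate.

yes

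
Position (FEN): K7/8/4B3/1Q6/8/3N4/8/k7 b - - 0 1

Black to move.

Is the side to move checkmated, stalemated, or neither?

stalemate

Black to move; black king on a1.
In check: no.
King squares — b1: attacked by Qb5; a2: attacked by Be6; b2: attacked by Nd3.
Legal moves for Black: none.
Not in check and no legal moves → stalemate.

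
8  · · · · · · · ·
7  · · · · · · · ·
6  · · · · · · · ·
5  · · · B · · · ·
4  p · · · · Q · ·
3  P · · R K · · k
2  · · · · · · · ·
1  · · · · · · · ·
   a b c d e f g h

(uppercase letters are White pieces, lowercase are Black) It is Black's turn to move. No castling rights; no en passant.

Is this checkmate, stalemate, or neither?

stalemate

Black to move; black king on h3.
In check: no.
King squares — g2: attacked by Bd5; h2: attacked by Qf4; g3: attacked by Qf4; g4: attacked by Qf4; h4: attacked by Qf4.
Legal moves for Black: none.
Not in check and no legal moves → stalemate.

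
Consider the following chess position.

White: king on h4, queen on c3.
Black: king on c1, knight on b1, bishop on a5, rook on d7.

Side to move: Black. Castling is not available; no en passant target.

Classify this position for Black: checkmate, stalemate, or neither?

neither

Black to move; black king on c1.
In check: yes, from the white queen on c3.
Legal moves for Black: Kd1, Bxc3, Nxc3.
Black is in check but has 3 legal moves → neither.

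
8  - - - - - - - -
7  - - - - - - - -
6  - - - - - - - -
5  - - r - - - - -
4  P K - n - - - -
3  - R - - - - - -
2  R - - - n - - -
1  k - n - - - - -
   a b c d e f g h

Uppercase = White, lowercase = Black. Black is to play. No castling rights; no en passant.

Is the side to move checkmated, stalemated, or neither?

neither

Black to move; black king on a1.
In check: yes, from the white rook on a2.
Legal moves for Black: Kxa2, Nxa2+.
Black is in check but has 2 legal moves → neither.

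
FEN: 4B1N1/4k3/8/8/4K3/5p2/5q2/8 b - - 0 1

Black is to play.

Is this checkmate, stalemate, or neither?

Black to move; black king on e7.
In check: yes, from the white knight on g8.
King squares — d6: available; e6: available; f6: attacked by Ng8; d7: attacked by Be8; f7: attacked by Be8; d8: available; e8: available; f8: available.
Legal moves for Black: Kf8, Kxe8, Kd8, Ke6, Kd6.
Black is in check but has 5 legal moves → neither.

neither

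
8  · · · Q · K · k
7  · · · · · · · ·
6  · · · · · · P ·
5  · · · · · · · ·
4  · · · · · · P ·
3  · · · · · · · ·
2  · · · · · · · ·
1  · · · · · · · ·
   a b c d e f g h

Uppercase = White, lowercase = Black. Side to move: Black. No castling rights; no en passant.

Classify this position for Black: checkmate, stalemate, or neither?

stalemate

Black to move; black king on h8.
In check: no.
King squares — g7: attacked by Kf8; h7: attacked by Pg6; g8: attacked by Kf8.
Legal moves for Black: none.
Not in check and no legal moves → stalemate.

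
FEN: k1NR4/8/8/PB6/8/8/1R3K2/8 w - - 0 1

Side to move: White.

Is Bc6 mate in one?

yes

After Bc6: black king on a8; in check: yes, from the white bishop on c6.
King squares — a7: attacked by Nc8; b7: attacked by Rb2; b8: attacked by Rb2.
Black has no legal moves → checkmate.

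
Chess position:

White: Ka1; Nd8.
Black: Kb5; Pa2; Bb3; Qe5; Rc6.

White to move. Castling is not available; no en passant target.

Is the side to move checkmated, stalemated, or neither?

White to move; white king on a1.
In check: yes, from the black queen on e5.
King squares — b1: attacked by Pa2; a2: attacked by Bb3; b2: attacked by Qe5.
Legal moves for White: none.
In check with no legal moves → checkmate.

checkmate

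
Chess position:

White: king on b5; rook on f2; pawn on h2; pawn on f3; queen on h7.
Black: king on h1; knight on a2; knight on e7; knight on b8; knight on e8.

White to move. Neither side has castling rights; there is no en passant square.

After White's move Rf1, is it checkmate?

After Rf1: black king on h1; in check: yes, from the white rook on f1.
Black has 1 legal reply: Kg2.
In check but a legal move exists → not checkmate.

no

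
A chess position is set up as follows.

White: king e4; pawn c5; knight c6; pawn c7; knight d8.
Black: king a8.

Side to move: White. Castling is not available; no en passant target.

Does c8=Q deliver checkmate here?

After c8=Q: black king on a8; in check: yes, from the white queen on c8.
King squares — a7: attacked by Nc6; b7: attacked by Qc8; b8: attacked by Nc6.
Black has no legal moves → checkmate.

yes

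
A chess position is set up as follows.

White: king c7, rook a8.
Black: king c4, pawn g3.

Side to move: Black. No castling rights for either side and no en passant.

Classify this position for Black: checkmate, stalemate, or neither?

neither

Black to move; black king on c4.
In check: no.
Legal moves for Black: Kd5, Kc5, Kb5, Kd4, Kb4, Kd3, Kc3, Kb3, g2.
Black has 9 legal moves and is not in check → neither.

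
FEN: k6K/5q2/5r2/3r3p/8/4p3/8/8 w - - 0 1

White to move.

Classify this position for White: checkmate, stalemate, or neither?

White to move; white king on h8.
In check: no.
King squares — g7: attacked by Qf7; h7: attacked by Qf7; g8: attacked by Qf7.
Legal moves for White: none.
Not in check and no legal moves → stalemate.

stalemate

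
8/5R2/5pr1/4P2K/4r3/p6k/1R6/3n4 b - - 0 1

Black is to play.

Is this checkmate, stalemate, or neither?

neither

Black to move; black king on h3.
In check: no.
Legal moves for Black include: Rg8, Rg7, Rh6+, Rg5+, Rgg4, Rg3, Rg2, Rg1, Rxe5+, Rh4+, Reg4, Rf4, Rd4, Rc4, Rb4, Ra4, Re3, Re2, ... (list truncated; more exist).
Black has legal moves and is not in check → neither.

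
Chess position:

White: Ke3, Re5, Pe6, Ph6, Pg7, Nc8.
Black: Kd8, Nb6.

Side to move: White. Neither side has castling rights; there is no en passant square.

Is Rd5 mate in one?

After Rd5: black king on d8; in check: yes, from the white rook on d5.
Black has 5 legal replies: Ke8, Kxc8, Kc7, Nd7, Nxd5+.
In check but a legal move exists → not checkmate.

no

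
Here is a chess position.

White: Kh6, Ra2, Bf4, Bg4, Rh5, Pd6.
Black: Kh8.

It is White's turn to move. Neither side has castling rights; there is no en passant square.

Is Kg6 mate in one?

After Kg6: black king on h8; in check: yes, from the white rook on h5.
Black has 1 legal reply: Kg8.
In check but a legal move exists → not checkmate.

no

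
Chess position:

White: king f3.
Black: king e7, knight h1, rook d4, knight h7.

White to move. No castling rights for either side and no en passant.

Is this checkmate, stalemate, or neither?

White to move; white king on f3.
In check: no.
Legal moves for White: Ke3, Kg2, Ke2.
White has 3 legal moves and is not in check → neither.

neither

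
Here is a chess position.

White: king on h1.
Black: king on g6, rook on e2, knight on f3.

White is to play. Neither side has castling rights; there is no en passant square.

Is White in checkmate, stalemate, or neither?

White to move; white king on h1.
In check: no.
King squares — g1: attacked by Nf3; g2: attacked by Re2; h2: attacked by Re2.
Legal moves for White: none.
Not in check and no legal moves → stalemate.

stalemate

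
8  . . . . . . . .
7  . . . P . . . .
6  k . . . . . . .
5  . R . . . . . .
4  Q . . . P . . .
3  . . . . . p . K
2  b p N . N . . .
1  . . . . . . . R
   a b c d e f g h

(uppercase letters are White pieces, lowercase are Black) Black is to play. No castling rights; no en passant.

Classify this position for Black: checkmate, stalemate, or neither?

checkmate

Black to move; black king on a6.
In check: yes, from the white queen on a4.
King squares — a5: attacked by Qa4; b5: attacked by Qa4; b6: attacked by Rb5; a7: attacked by Qa4; b7: attacked by Rb5.
Legal moves for Black: none.
In check with no legal moves → checkmate.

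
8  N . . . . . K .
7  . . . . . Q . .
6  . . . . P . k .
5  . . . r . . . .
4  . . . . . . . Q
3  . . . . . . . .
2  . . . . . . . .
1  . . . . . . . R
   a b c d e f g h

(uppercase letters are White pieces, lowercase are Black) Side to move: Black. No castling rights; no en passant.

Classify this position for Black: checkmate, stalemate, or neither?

checkmate

Black to move; black king on g6.
In check: yes, from the white queen on f7.
King squares — f5: attacked by Qf7; g5: attacked by Qh4; h5: attacked by Qh4; f6: attacked by Qh4; h6: attacked by Qh4; f7: attacked by Pe6; g7: attacked by Qf7; h7: attacked by Qh4.
Legal moves for Black: none.
In check with no legal moves → checkmate.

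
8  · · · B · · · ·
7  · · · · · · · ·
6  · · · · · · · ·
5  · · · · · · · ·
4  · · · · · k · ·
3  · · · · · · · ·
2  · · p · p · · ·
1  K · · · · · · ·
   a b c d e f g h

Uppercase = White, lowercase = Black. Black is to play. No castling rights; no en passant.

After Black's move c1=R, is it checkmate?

no

After c1=R: white king on a1; in check: yes, from the black rook on c1.
White has 2 legal replies: Kb2, Ka2.
In check but a legal move exists → not checkmate.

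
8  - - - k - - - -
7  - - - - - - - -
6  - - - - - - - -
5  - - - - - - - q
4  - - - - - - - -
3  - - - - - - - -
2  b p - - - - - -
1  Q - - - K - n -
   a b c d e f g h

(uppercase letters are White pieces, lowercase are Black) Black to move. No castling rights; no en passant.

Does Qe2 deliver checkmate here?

yes

After Qe2: white king on e1; in check: yes, from the black queen on e2.
King squares — d1: attacked by Qe2; f1: attacked by Qe2; d2: attacked by Qe2; e2: attacked by Ng1; f2: attacked by Qe2.
White has no legal moves → checkmate.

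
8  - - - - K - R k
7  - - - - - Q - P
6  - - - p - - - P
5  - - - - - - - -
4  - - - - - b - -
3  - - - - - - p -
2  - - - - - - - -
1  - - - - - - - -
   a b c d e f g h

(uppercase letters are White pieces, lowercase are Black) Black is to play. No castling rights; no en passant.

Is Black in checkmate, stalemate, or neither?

checkmate

Black to move; black king on h8.
In check: yes, from the white rook on g8.
King squares — g7: attacked by Ph6; h7: attacked by Qf7; g8: attacked by Qf7.
Legal moves for Black: none.
In check with no legal moves → checkmate.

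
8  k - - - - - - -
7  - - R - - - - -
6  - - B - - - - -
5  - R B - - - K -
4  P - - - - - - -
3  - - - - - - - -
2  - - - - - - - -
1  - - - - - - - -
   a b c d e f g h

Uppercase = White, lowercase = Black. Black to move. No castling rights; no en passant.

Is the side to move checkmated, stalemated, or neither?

checkmate

Black to move; black king on a8.
In check: yes, from the white bishop on c6.
King squares — a7: attacked by Bc5; b7: attacked by Rb5; b8: attacked by Rb5.
Legal moves for Black: none.
In check with no legal moves → checkmate.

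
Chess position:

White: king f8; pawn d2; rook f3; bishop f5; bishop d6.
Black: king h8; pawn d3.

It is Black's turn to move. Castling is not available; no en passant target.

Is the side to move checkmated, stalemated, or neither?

stalemate

Black to move; black king on h8.
In check: no.
King squares — g7: attacked by Kf8; h7: attacked by Bf5; g8: attacked by Kf8.
Legal moves for Black: none.
Not in check and no legal moves → stalemate.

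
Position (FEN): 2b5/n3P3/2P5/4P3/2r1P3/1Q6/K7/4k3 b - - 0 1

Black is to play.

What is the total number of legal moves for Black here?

Black to move; king on e1.
In check: no.
Legal moves: Bd7, Bb7, Be6, Ba6, Bf5, Bg4, Bh3, Nxc6, Nb5, Rxc6, Rc5, Rxe4, Rd4, Rb4, Ra4+, Rc3, Rc2+, Rc1, Kf2, Ke2, Kd2, Kf1.
Count: 22.

22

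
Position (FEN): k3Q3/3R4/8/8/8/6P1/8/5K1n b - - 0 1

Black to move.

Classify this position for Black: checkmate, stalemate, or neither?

checkmate

Black to move; black king on a8.
In check: yes, from the white queen on e8.
King squares — a7: attacked by Rd7; b7: attacked by Rd7; b8: attacked by Qe8.
Legal moves for Black: none.
In check with no legal moves → checkmate.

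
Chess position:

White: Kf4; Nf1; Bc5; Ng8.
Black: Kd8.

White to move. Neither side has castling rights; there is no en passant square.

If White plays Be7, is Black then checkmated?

After Be7: black king on d8; in check: yes, from the white bishop on e7.
Black has 4 legal replies: Ke8, Kc8, Kd7, Kc7.
In check but a legal move exists → not checkmate.

no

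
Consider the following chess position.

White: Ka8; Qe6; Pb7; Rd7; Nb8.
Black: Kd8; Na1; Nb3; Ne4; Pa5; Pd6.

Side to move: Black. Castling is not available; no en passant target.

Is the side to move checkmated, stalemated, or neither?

checkmate

Black to move; black king on d8.
In check: yes, from the white rook on d7.
King squares — c7: attacked by Rd7; d7: attacked by Qe6; e7: attacked by Qe6; c8: attacked by Pb7; e8: attacked by Qe6.
Legal moves for Black: none.
In check with no legal moves → checkmate.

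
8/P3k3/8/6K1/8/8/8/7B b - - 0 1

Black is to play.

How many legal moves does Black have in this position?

Black to move; king on e7.
In check: no.
Legal moves: Kf8, Ke8, Kd8, Kf7, Kd7, Ke6, Kd6.
Count: 7.

7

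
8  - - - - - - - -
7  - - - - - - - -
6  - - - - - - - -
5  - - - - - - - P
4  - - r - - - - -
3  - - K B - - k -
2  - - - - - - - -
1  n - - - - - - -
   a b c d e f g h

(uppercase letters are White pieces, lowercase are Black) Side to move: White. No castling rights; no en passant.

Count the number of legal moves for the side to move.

4

White to move; king on c3.
In check: yes, from the black rook on c4.
Legal moves: Kxc4, Kd2, Kb2, Bxc4.
Count: 4.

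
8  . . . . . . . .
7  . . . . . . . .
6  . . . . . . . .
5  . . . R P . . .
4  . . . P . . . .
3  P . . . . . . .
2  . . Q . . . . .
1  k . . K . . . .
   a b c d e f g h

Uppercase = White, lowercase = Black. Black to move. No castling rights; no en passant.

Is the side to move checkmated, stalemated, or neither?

Black to move; black king on a1.
In check: no.
King squares — b1: attacked by Qc2; a2: attacked by Qc2; b2: attacked by Qc2.
Legal moves for Black: none.
Not in check and no legal moves → stalemate.

stalemate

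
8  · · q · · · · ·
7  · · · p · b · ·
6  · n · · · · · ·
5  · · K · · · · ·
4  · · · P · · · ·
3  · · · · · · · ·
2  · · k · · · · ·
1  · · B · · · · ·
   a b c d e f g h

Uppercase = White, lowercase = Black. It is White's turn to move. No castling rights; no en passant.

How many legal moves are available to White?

4

White to move; king on c5.
In check: yes, from the black queen on c8.
Legal moves: Kd6, Kxb6, Kb5, Kb4.
Count: 4.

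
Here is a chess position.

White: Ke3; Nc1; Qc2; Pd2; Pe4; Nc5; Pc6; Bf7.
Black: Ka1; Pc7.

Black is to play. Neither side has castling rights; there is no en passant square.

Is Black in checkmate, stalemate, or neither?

Black to move; black king on a1.
In check: no.
King squares — b1: attacked by Qc2; a2: attacked by Nc1; b2: attacked by Qc2.
Legal moves for Black: none.
Not in check and no legal moves → stalemate.

stalemate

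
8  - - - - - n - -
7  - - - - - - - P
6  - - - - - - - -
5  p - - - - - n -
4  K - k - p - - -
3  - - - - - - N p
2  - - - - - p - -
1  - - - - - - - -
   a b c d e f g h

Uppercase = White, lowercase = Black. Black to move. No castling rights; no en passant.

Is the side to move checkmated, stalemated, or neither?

neither

Black to move; black king on c4.
In check: no.
Legal moves for Black include: Nfxh7, Nd7, Ng6, Nfe6, Ngxh7, Nf7, Nge6, Nf3, Kd5, Kc5, Kd4, Kd3, Kc3, e3, h2, f1=Q, f1=R, f1=B, ... (list truncated; more exist).
Black has legal moves and is not in check → neither.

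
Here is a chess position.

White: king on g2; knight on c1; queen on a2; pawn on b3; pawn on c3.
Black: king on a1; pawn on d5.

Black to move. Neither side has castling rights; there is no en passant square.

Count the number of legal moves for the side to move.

Black to move; king on a1.
In check: yes, from the white queen on a2.
Legal moves: none.
Count: 0.

0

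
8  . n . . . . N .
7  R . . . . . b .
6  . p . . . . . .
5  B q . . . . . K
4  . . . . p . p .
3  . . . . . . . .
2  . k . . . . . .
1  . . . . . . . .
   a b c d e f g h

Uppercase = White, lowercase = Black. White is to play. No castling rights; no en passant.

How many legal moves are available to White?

White to move; king on h5.
In check: yes, from the black queen on b5.
Legal moves: Kg6, Kh4, Kxg4.
Count: 3.

3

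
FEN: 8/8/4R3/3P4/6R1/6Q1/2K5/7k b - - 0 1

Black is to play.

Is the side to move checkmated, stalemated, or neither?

Black to move; black king on h1.
In check: no.
King squares — g1: attacked by Qg3; g2: attacked by Qg3; h2: attacked by Qg3.
Legal moves for Black: none.
Not in check and no legal moves → stalemate.

stalemate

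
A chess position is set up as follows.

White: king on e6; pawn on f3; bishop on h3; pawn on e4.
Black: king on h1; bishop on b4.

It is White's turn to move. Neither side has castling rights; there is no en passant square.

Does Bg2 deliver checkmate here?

no

After Bg2: black king on h1; in check: yes, from the white bishop on g2.
Black has 3 legal replies: Kh2, Kxg2, Kg1.
In check but a legal move exists → not checkmate.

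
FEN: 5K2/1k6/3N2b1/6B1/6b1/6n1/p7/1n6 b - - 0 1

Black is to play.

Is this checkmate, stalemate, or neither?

Black to move; black king on b7.
In check: yes, from the white knight on d6.
Legal moves for Black: Kb8, Ka8, Kc7, Ka7, Kc6, Kb6, Ka6.
Black is in check but has 7 legal moves → neither.

neither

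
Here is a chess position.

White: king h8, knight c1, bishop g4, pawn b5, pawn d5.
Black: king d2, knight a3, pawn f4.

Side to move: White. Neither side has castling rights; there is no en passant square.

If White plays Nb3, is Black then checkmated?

After Nb3: black king on d2; in check: yes, from the white knight on b3.
Black has 5 legal replies: Ke3, Kd3, Kc3, Kc2, Ke1.
In check but a legal move exists → not checkmate.

no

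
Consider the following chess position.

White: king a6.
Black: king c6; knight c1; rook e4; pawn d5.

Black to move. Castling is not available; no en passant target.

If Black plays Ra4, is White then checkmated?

yes

After Ra4: white king on a6; in check: yes, from the black rook on a4.
King squares — a5: attacked by Ra4; b5: attacked by Kc6; b6: attacked by Kc6; a7: attacked by Ra4; b7: attacked by Kc6.
White has no legal moves → checkmate.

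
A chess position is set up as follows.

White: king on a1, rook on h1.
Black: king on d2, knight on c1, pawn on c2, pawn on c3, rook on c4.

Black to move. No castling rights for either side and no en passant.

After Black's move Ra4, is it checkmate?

yes

After Ra4: white king on a1; in check: yes, from the black rook on a4.
King squares — b1: attacked by Pc2; a2: attacked by Nc1; b2: attacked by Pc3.
White has no legal moves → checkmate.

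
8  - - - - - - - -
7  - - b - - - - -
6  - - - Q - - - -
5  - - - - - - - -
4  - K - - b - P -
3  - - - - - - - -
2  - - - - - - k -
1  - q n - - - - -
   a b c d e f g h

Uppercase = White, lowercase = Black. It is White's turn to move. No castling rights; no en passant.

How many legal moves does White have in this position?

White to move; king on b4.
In check: yes, from the black queen on b1.
Legal moves: Kc5, Kc4, Ka4, Kc3, Ka3.
Count: 5.

5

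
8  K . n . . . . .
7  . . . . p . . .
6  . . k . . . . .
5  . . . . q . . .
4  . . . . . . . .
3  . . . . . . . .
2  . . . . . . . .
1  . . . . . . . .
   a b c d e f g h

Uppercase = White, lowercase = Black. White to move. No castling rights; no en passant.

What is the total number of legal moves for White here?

0

White to move; king on a8.
In check: no.
Legal moves: none.
Count: 0.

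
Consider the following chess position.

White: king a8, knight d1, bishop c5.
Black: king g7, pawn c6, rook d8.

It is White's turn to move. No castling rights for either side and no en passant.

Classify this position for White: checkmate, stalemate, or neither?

neither

White to move; white king on a8.
In check: yes, from the black rook on d8.
Legal moves for White: Kb7, Ka7.
White is in check but has 2 legal moves → neither.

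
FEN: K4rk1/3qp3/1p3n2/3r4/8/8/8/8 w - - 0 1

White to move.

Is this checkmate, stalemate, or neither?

White to move; white king on a8.
In check: yes, from the black rook on f8.
King squares — a7: attacked by Qd7; b7: attacked by Qd7; b8: attacked by Rf8.
Legal moves for White: none.
In check with no legal moves → checkmate.

checkmate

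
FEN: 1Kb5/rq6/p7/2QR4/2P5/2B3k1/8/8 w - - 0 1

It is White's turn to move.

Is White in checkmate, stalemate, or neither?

checkmate

White to move; white king on b8.
In check: yes, from the black queen on b7.
King squares — a7: attacked by Qb7; b7: attacked by Ra7; c7: attacked by Qb7; a8: attacked by Ra7; c8: attacked by Qb7.
Legal moves for White: none.
In check with no legal moves → checkmate.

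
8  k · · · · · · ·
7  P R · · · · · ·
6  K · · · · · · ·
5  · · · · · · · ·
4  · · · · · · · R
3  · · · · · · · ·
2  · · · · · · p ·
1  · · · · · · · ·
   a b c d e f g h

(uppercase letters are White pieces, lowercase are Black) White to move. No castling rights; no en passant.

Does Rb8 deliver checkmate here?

After Rb8: black king on a8; in check: yes, from the white rook on b8.
King squares — a7: attacked by Ka6; b7: attacked by Ka6; b8: attacked by Pa7.
Black has no legal moves → checkmate.

yes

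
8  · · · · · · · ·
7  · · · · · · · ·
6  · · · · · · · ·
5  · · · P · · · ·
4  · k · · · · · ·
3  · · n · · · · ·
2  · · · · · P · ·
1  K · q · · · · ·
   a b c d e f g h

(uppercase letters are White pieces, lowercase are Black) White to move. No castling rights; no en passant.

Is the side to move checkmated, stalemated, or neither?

White to move; white king on a1.
In check: yes, from the black queen on c1.
King squares — b1: attacked by Qc1; a2: attacked by Nc3; b2: attacked by Qc1.
Legal moves for White: none.
In check with no legal moves → checkmate.

checkmate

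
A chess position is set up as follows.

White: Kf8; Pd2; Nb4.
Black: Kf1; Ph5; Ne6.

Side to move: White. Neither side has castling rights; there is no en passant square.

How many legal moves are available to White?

White to move; king on f8.
In check: yes, from the black knight on e6.
Legal moves: Kg8, Ke8, Kf7, Ke7.
Count: 4.

4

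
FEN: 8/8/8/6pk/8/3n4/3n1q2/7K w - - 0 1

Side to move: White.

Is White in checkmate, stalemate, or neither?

White to move; white king on h1.
In check: no.
King squares — g1: attacked by Qf2; g2: attacked by Qf2; h2: attacked by Qf2.
Legal moves for White: none.
Not in check and no legal moves → stalemate.

stalemate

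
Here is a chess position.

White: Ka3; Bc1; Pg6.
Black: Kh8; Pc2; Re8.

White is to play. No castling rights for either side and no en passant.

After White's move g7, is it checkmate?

After g7: black king on h8; in check: yes, from the white pawn on g7.
Black has 3 legal replies: Kg8, Kh7, Kxg7.
In check but a legal move exists → not checkmate.

no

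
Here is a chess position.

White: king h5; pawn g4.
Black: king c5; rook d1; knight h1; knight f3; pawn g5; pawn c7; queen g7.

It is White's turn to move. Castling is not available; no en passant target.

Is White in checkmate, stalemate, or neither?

stalemate

White to move; white king on h5.
In check: no.
King squares — g4: own pawn; h4: attacked by Nf3; g5: attacked by Nf3; g6: attacked by Qg7; h6: attacked by Qg7.
Legal moves for White: none.
Not in check and no legal moves → stalemate.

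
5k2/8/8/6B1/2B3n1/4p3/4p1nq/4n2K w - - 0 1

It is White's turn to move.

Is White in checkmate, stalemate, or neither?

White to move; white king on h1.
In check: yes, from the black queen on h2.
King squares — g1: attacked by Qh2; g2: attacked by Ne1; h2: attacked by Ng4.
Legal moves for White: none.
In check with no legal moves → checkmate.

checkmate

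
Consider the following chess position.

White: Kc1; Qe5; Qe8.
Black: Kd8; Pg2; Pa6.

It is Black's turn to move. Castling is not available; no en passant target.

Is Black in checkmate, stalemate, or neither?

Black to move; black king on d8.
In check: yes, from the white queen on e8.
King squares — c7: attacked by Qe5; d7: attacked by Qe8; e7: attacked by Qe5; c8: attacked by Qe8; e8: attacked by Qe5.
Legal moves for Black: none.
In check with no legal moves → checkmate.

checkmate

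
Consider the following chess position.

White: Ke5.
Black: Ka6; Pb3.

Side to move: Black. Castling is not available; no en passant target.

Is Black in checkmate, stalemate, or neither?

neither

Black to move; black king on a6.
In check: no.
Legal moves for Black: Kb7, Ka7, Kb6, Kb5, Ka5, b2.
Black has 6 legal moves and is not in check → neither.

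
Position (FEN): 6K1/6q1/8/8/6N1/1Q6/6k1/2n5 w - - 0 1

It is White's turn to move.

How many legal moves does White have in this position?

White to move; king on g8.
In check: yes, from the black queen on g7.
Legal moves: Kxg7.
Count: 1.

1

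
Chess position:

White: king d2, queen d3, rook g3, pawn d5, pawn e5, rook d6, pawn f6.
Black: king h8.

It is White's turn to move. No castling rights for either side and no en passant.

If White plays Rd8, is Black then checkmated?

After Rd8: black king on h8; in check: yes, from the white rook on d8.
King squares — g7: attacked by Rg3; h7: attacked by Qd3; g8: attacked by Rg3.
Black has no legal moves → checkmate.

yes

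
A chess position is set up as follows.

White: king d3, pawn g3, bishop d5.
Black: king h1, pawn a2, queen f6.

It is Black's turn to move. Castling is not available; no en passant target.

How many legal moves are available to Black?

3

Black to move; king on h1.
In check: yes, from the white bishop on d5.
Legal moves: Kh2, Kg1, Qf3+.
Count: 3.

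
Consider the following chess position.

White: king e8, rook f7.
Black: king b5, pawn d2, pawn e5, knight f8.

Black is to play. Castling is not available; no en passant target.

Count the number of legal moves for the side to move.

Black to move; king on b5.
In check: no.
Legal moves: Nh7, Nd7, Ng6, Ne6, Kc6, Kb6, Ka6, Kc5, Ka5, Kc4, Kb4, Ka4, e4, d1=Q, d1=R, d1=B, d1=N.
Count: 17.

17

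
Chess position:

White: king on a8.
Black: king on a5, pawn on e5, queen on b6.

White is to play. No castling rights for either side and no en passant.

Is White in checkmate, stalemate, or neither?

White to move; white king on a8.
In check: no.
King squares — a7: attacked by Qb6; b7: attacked by Qb6; b8: attacked by Qb6.
Legal moves for White: none.
Not in check and no legal moves → stalemate.

stalemate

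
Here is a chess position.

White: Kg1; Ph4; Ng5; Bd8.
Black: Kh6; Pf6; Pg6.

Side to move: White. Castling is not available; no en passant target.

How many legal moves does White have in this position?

17

White to move; king on g1.
In check: no.
Legal moves: Be7, Bc7, Bxf6, Bb6, Ba5, Nh7, Nf7+, Ne6, Ne4, Nh3, Nf3, Kh2, Kg2, Kf2, Kh1, Kf1, h5.
Count: 17.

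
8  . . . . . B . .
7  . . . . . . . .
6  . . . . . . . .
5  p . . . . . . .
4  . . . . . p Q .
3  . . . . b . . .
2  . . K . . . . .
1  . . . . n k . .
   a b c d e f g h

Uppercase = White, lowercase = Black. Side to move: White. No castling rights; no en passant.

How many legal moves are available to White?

5

White to move; king on c2.
In check: yes, from the black knight on e1.
Legal moves: Kc3, Kb3, Kb2, Kd1, Kb1.
Count: 5.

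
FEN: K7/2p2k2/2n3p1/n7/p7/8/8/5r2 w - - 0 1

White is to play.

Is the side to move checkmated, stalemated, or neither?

White to move; white king on a8.
In check: no.
King squares — a7: attacked by Nc6; b7: attacked by Na5; b8: attacked by Nc6.
Legal moves for White: none.
Not in check and no legal moves → stalemate.

stalemate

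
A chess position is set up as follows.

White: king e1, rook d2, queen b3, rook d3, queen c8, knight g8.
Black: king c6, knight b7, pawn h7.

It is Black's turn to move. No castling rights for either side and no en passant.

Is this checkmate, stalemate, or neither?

Black to move; black king on c6.
In check: yes, from the white queen on c8.
King squares — b5: attacked by Qb3; c5: attacked by Qc8; d5: attacked by Qb3; b6: attacked by Qb3; d6: attacked by Rd3; b7: own knight; c7: attacked by Qc8; d7: attacked by Rd3.
Legal moves for Black: none.
In check with no legal moves → checkmate.

checkmate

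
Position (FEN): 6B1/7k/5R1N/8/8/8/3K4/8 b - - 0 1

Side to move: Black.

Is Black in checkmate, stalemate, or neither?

neither

Black to move; black king on h7.
In check: yes, from the white bishop on g8.
King squares — g6: attacked by Rf6; h6: attacked by Rf6; g7: available; g8: attacked by Nh6; h8: available.
Legal moves for Black: Kh8, Kg7.
Black is in check but has 2 legal moves → neither.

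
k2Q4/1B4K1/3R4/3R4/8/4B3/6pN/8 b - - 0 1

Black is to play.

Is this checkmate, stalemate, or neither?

neither

Black to move; black king on a8.
In check: yes, from the white bishop on b7 and the white queen on d8.
Legal moves for Black: Kxb7.
Black is in check but has 1 legal move → neither.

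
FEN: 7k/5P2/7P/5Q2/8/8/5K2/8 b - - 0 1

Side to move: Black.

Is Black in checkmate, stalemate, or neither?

stalemate

Black to move; black king on h8.
In check: no.
King squares — g7: attacked by Ph6; h7: attacked by Qf5; g8: attacked by Pf7.
Legal moves for Black: none.
Not in check and no legal moves → stalemate.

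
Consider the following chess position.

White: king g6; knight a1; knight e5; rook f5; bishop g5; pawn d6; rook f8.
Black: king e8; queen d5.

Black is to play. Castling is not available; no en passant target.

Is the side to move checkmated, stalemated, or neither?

Black to move; black king on e8.
In check: yes, from the white rook on f8.
King squares — d7: attacked by Ne5; e7: attacked by Bg5; f7: attacked by Ne5; d8: attacked by Bg5; f8: attacked by Rf5.
Legal moves for Black: none.
In check with no legal moves → checkmate.

checkmate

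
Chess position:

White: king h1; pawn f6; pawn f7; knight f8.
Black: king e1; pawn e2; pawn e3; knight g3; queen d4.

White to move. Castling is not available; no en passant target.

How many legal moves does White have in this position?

White to move; king on h1.
In check: yes, from the black knight on g3.
Legal moves: Kh2, Kg2, Kg1.
Count: 3.

3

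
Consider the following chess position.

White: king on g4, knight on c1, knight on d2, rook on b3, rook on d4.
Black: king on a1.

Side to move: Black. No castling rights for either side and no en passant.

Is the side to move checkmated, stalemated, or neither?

Black to move; black king on a1.
In check: no.
King squares — b1: attacked by Nd2; a2: attacked by Nc1; b2: attacked by Rb3.
Legal moves for Black: none.
Not in check and no legal moves → stalemate.

stalemate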